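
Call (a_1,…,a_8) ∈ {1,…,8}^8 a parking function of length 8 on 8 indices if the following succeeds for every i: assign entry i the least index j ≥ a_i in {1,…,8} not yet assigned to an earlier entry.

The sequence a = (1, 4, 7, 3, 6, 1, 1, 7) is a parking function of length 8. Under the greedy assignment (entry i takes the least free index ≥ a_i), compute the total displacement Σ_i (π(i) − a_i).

Σπ = 36 ({1..8} each once); Σa = 1+4+7+3+6+1+1+7 = 30; disp = 36−30 = 6.

6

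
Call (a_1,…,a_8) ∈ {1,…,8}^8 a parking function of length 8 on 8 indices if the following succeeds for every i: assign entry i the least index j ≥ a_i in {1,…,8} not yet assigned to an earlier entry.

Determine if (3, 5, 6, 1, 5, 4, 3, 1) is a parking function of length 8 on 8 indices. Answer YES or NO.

YES

Order a: b = (1, 1, 3, 3, 4, 5, 5, 6).
  b_1=1 ≤ 1
  b_2=1 ≤ 2
  b_3=3 ≤ 3
  b_4=3 ≤ 4
  b_5=4 ≤ 5
  b_6=5 ≤ 6
  b_7=5 ≤ 7
  b_8=6 ≤ 8
All bounds hold ⇒ YES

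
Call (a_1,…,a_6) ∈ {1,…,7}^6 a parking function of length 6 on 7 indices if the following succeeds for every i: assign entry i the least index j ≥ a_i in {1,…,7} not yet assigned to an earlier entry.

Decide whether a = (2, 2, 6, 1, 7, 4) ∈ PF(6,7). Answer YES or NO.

Sorted: b = (1, 2, 2, 4, 6, 7).
  b_1=1 ≤ 2
  b_2=2 ≤ 3
  b_3=2 ≤ 4
  b_4=4 ≤ 5
  b_5=6 ≤ 6
  b_6=7 ≤ 7
All bounds hold ⇒ YES

YES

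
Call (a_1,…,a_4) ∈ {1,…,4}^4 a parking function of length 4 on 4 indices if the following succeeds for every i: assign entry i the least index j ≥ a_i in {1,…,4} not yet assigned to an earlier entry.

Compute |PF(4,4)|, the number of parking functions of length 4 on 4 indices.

#PF = (4−4+1)·(4+1)^(4−1) = 1 · 125 = 125 (Pollak)
Check (2,3,1,3) → sorted (1,2,3,3): b_i ≤ i ∀i, a PF.

125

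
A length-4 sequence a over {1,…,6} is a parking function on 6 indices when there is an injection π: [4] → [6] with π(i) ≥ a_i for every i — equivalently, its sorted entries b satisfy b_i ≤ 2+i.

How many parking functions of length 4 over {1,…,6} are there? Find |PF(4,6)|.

|PF(4,6)| = 3·7^3 = 3·343 = 1029 [KW]
Check (5,3,5,3) → sorted (3,3,5,5): b_i ≤ 2+i ∀i, a PF.

1029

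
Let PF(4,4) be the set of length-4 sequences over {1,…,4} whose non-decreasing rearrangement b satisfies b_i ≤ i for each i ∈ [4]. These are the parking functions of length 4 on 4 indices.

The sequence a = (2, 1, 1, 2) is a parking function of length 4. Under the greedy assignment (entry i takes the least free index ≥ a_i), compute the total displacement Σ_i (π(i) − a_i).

4

Σπ = 10 ({1..4} each once); Σa = 2+1+1+2 = 6; disp = 10−6 = 4.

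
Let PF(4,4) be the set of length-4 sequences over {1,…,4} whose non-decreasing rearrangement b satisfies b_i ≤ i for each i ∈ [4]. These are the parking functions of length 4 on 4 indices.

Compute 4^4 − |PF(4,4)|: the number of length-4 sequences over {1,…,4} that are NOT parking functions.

131

|PF(4,4)| = (4+1−4)·(4+1)^{4−1} = 1×125 = 125 (Konheim–Weiss)
Check (3,3,4,3) → sorted (3,3,3,4): b_1=3>1, not a PF.
4^4 − 125 = 256 − 125 = 131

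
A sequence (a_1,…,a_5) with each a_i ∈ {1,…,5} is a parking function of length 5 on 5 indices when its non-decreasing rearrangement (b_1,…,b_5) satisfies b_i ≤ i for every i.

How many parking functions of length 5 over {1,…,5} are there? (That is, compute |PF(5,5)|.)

1296

|PF(5,5)| = (6−5)·6^(5−1) = 1×1296 = 1296
Example (3,4,5,1,2) → sorted (1,2,3,4,5): b_i ≤ i ∀i, a PF.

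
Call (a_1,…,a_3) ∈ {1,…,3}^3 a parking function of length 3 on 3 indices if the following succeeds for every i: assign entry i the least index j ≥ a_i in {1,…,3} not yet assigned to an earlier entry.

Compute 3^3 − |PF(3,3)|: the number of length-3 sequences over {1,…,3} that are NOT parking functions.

11

#PF = 1·4^2 = 1 · 16 = 16 [KW]
Check (3,3,1) → sorted (1,3,3): b_2=3>2, not a PF.
So 27 − 16 = 11 fail.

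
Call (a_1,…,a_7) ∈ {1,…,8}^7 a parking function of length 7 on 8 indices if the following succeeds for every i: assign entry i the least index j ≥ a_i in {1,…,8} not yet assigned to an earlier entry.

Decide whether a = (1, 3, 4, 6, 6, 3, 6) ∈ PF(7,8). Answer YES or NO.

YES

Order a: b = (1, 3, 3, 4, 6, 6, 6).
  b_1=1 ≤ 2
  b_2=3 ≤ 3
  b_3=3 ≤ 4
  b_4=4 ≤ 5
  b_5=6 ≤ 6
  b_6=6 ≤ 7
  b_7=6 ≤ 8
All bounds hold ⇒ YES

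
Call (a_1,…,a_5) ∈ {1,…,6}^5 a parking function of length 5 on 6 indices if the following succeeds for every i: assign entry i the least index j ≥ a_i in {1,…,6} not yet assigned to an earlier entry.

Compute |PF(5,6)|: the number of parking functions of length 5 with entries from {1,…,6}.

4802

#PF = (6−5+1)·(6+1)^(5−1) = 2·2401 = 4802 (Pollak)
Example (2,4,2,6,2) → sorted (2,2,2,4,6): b_i ≤ 1+i ∀i, a PF.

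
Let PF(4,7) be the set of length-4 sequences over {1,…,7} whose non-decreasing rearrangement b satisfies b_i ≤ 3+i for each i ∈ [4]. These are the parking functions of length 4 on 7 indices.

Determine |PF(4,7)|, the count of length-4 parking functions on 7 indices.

#PF = 4·8^3 = 4·512 = 2048
Check (2,5,1,6) → sorted (1,2,5,6): b_i ≤ 3+i ∀i, a PF.

2048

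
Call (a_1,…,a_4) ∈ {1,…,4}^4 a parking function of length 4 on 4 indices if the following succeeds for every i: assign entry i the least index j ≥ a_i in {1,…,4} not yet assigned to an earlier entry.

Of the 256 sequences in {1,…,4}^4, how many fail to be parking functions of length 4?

131

|PF(4,4)| = (4+1−4)·(4+1)^{4−1} = 1×125 = 125 (Pollak)
Check (1,3,3,3) → sorted (1,3,3,3): b_2=3>2, not a PF.
4^4 − 125 = 256 − 125 = 131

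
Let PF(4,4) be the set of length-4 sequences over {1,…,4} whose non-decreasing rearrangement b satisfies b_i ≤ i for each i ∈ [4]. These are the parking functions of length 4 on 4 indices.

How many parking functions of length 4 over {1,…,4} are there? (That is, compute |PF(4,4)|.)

125

Count = (4+1−4)·(4+1)^{4−1} = 1 · 125 = 125 [KW]
Check (3,1,1,4) → sorted (1,1,3,4): b_i ≤ i ∀i, a PF.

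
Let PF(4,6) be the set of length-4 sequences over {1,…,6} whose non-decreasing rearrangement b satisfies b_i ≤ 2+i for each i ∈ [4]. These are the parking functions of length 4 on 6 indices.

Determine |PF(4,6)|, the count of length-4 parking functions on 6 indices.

#PF = (7−4)·7^(4−1) = 3×343 = 1029 (Konheim–Weiss)
Check (2,1,2,2) → sorted (1,2,2,2): b_i ≤ 2+i ∀i, a PF.

1029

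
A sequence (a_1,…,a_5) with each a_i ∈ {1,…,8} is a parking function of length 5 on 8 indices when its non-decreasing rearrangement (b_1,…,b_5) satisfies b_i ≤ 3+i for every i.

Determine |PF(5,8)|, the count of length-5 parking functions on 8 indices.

#PF = (8−5+1)·(8+1)^(5−1) = 4 · 6561 = 26244 (Pollak)
E.g. (3,4,3,6,8) → sorted (3,3,4,6,8): b_i ≤ 3+i ∀i, a PF.

26244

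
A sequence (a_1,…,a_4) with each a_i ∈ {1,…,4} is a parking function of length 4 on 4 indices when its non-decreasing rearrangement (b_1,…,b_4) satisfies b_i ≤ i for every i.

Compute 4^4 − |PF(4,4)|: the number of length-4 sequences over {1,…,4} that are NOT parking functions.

|PF| = (5−4)·5^(4−1) = 1·125 = 125 (Konheim–Weiss)
E.g. (3,4,4,4) → sorted (3,4,4,4): b_1=3>1, not a PF.
Total 256; non-PF = 256−125 = 131

131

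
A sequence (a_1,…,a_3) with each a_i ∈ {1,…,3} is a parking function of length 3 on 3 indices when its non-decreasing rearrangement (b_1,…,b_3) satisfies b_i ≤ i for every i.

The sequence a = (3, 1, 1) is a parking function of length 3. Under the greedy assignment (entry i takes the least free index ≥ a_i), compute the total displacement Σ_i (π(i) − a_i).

Σπ(i) = 1+…+3 = 6; Σa = 3+1+1 = 5; disp = 6−5 = 1.

1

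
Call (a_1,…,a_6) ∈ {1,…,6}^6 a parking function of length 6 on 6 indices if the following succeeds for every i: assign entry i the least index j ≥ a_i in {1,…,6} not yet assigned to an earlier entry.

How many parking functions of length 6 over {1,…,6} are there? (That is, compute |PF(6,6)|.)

#PF = 1·7^5 = 1×16807 = 16807 [KW]
E.g. (3,1,5,4,3,1) → sorted (1,1,3,3,4,5): b_i ≤ i ∀i, a PF.

16807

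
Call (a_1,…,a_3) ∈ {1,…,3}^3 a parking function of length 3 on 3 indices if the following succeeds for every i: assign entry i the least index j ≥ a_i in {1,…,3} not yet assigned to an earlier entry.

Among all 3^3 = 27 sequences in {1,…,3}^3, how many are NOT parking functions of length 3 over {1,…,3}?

Count = (4−3)·4^(3−1) = 1·16 = 16 (Konheim–Weiss)
One tuple (3,2,2) → sorted (2,2,3): b_1=2>1, not a PF.
So 27 − 16 = 11 fail.

11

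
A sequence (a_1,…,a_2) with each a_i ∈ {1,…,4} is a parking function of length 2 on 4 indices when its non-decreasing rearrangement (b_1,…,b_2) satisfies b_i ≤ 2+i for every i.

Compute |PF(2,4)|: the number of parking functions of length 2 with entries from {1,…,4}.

15

|PF| = 3·5^1 = 3×5 = 15 (Pollak)
One tuple (3,3) → sorted (3,3): b_i ≤ 2+i ∀i, a PF.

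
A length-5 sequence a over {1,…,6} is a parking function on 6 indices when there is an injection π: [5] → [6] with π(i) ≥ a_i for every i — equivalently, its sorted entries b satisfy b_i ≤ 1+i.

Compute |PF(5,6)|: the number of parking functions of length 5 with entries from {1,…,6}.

4802

Count = (7−5)·7^(5−1) = 2×2401 = 4802 (Pollak)
Example (4,5,3,3,1) → sorted (1,3,3,4,5): b_i ≤ 1+i ∀i, a PF.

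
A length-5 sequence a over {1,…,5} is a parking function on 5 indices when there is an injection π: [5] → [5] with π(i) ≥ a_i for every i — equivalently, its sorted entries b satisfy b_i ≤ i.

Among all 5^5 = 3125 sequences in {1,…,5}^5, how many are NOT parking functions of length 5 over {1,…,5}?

|PF| = (5−5+1)·(5+1)^(5−1) = 1×1296 = 1296 (Konheim–Weiss)
One tuple (5,4,5,3,2) → sorted (2,3,4,5,5): b_1=2>1, not a PF.
So 3125 − 1296 = 1829 fail.

1829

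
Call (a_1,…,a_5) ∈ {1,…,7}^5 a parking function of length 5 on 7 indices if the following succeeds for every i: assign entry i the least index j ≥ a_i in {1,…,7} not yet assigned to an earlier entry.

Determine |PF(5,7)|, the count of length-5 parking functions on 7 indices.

12288

|PF(5,7)| = (7−5+1)·(7+1)^(5−1) = 3×4096 = 12288 (Konheim–Weiss)
One tuple (2,4,5,1,6) → sorted (1,2,4,5,6): b_i ≤ 2+i ∀i, a PF.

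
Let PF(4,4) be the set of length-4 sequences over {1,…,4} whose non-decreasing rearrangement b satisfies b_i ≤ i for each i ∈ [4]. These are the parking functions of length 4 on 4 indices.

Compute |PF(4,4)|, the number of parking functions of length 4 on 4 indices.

125

|PF(4,4)| = (4+1−4)·(4+1)^{4−1} = 1 · 125 = 125 (Konheim–Weiss)
Example (2,4,1,1) → sorted (1,1,2,4): b_i ≤ i ∀i, a PF.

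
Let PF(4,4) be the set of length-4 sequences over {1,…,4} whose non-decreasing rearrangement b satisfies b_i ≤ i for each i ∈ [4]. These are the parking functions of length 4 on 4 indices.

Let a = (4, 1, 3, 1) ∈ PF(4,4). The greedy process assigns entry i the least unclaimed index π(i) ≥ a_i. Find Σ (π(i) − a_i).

1

Σπ = 4·5/2 = 10 (π permutes [4]); Σa = 4+1+3+1 = 9; disp = 10−9 = 1.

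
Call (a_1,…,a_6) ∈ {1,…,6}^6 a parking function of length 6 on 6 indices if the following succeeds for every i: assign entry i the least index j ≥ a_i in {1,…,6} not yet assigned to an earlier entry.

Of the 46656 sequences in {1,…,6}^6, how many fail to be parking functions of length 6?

#PF = (7−6)·7^(6−1) = 1·16807 = 16807 [KW]
One tuple (4,5,6,5,4,3) → sorted (3,4,4,5,5,6): b_1=3>1, not a PF.
Total 46656; non-PF = 46656−16807 = 29849

29849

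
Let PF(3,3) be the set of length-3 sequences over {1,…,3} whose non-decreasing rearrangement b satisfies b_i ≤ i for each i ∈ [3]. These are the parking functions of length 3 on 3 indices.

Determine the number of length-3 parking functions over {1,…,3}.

16

#PF = (3−3+1)·(3+1)^(3−1) = 1 · 16 = 16 [KW]
Example (1,2,3) → sorted (1,2,3): b_i ≤ i ∀i, a PF.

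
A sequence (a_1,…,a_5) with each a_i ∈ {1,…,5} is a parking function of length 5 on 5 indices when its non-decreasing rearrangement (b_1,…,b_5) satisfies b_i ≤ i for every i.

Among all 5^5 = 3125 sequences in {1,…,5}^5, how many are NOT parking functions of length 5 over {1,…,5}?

|PF(5,5)| = (5−5+1)·(5+1)^(5−1) = 1·1296 = 1296 (Pollak)
Check (5,5,3,4,4) → sorted (3,4,4,5,5): b_1=3>1, not a PF.
So 3125 − 1296 = 1829 fail.

1829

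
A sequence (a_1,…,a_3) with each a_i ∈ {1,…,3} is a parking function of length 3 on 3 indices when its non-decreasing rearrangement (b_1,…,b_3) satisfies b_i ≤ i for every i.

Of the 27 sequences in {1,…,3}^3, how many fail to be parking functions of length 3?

11

Count = 1·4^2 = 1·16 = 16 [KW]
Example (3,2,3) → sorted (2,3,3): b_1=2>1, not a PF.
Total 27; non-PF = 27−16 = 11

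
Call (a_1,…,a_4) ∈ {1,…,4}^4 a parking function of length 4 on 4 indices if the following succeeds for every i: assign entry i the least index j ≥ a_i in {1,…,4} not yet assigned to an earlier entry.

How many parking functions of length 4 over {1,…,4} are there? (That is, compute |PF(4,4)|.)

125

Count = (4−4+1)·(4+1)^(4−1) = 1 · 125 = 125 [KW]
Example (4,3,2,1) → sorted (1,2,3,4): b_i ≤ i ∀i, a PF.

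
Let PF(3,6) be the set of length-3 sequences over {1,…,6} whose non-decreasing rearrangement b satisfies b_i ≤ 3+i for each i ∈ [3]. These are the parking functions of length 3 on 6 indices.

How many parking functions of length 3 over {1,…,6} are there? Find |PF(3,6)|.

#PF = (7−3)·7^(3−1) = 4 · 49 = 196 (Pollak)
Example (1,2,5) → sorted (1,2,5): b_i ≤ 3+i ∀i, a PF.

196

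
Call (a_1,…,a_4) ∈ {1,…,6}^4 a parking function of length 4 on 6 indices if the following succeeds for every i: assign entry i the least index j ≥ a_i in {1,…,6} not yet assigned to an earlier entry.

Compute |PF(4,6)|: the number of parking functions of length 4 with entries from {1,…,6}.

1029

|PF(4,6)| = 3·7^3 = 3×343 = 1029 (Pollak)
One tuple (4,6,1,2) → sorted (1,2,4,6): b_i ≤ 2+i ∀i, a PF.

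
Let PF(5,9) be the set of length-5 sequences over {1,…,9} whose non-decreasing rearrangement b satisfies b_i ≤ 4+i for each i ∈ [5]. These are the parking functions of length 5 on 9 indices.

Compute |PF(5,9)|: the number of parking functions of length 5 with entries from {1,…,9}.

#PF = (9+1−5)·(9+1)^{5−1} = 5 · 10000 = 50000 [KW]
E.g. (5,2,5,9,7) → sorted (2,5,5,7,9): b_i ≤ 4+i ∀i, a PF.

50000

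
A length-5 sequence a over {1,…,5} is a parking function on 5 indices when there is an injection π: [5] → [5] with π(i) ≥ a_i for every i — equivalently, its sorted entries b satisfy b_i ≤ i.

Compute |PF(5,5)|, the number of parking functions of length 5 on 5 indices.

1296

|PF(5,5)| = (6−5)·6^(5−1) = 1·1296 = 1296 [KW]
E.g. (4,1,1,2,2) → sorted (1,1,2,2,4): b_i ≤ i ∀i, a PF.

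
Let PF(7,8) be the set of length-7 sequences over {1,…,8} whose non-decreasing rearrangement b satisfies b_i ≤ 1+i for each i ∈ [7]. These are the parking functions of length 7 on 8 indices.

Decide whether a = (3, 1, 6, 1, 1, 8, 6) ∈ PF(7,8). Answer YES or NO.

Rearranged: b = (1, 1, 1, 3, 6, 6, 8).
  b_1=1 ≤ 2
  b_2=1 ≤ 3
  b_3=1 ≤ 4
  b_4=3 ≤ 5
  b_5=6 ≤ 6
  b_6=6 ≤ 7
  b_7=8 ≤ 8
All bounds hold ⇒ YES

YES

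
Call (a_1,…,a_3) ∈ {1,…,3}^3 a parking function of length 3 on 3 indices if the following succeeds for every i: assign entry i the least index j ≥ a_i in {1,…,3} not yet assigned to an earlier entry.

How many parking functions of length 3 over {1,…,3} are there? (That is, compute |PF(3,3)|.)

Count = 1·4^2 = 1·16 = 16 (Pollak)
Check (3,1,2) → sorted (1,2,3): b_i ≤ i ∀i, a PF.

16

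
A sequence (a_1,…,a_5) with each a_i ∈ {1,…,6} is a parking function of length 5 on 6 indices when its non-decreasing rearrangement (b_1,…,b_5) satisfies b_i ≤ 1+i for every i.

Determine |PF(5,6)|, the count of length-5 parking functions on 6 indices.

4802

#PF = (6+1−5)·(6+1)^{5−1} = 2·2401 = 4802 [KW]
Example (5,1,5,1,1) → sorted (1,1,1,5,5): b_i ≤ 1+i ∀i, a PF.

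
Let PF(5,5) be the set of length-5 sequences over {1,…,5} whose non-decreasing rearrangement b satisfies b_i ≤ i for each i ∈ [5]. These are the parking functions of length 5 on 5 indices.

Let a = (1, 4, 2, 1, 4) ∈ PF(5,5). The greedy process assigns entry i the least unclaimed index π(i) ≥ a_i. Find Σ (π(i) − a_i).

Σπ = 5·6/2 = 15 (π permutes [5]); Σa = 1+4+2+1+4 = 12; disp = 15−12 = 3.

3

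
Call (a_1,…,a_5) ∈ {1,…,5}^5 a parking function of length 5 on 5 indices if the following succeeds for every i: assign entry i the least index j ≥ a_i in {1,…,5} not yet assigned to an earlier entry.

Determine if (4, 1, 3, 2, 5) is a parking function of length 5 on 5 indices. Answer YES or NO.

YES

Rearranged: b = (1, 2, 3, 4, 5).
  b_1=1 ≤ 1
  b_2=2 ≤ 2
  b_3=3 ≤ 3
  b_4=4 ≤ 4
  b_5=5 ≤ 5
All bounds hold ⇒ YES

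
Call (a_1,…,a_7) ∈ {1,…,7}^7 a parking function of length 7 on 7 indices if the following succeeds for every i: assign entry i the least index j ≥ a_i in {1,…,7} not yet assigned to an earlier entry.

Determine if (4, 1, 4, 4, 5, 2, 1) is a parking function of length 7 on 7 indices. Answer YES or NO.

Order a: b = (1, 1, 2, 4, 4, 4, 5).
  b_1=1 ≤ 1
  b_2=1 ≤ 2
  b_3=2 ≤ 3
  b_4=4 ≤ 4
  b_5=4 ≤ 5
  b_6=4 ≤ 6
  b_7=5 ≤ 7
All bounds hold ⇒ YES

YES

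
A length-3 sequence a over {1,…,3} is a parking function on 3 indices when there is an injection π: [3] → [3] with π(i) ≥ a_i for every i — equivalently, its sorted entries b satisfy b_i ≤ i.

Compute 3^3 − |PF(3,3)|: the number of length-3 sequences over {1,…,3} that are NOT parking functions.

|PF| = (3+1−3)·(3+1)^{3−1} = 1×16 = 16 (Pollak)
E.g. (3,2,3) → sorted (2,3,3): b_1=2>1, not a PF.
Total 27; non-PF = 27−16 = 11

11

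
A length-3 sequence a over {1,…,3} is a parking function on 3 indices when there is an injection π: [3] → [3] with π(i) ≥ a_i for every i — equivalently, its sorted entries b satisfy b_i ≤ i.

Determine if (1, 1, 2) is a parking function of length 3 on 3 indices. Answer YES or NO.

Rearranged: b = (1, 1, 2).
  b_1=1 ≤ 1
  b_2=1 ≤ 2
  b_3=2 ≤ 3
All bounds hold ⇒ YES

YES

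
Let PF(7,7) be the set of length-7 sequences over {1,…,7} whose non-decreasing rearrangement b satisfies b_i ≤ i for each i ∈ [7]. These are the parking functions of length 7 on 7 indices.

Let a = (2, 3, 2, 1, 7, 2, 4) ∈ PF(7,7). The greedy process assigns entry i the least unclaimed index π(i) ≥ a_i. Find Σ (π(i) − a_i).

7

Σπ(i) = 1+…+7 = 28; Σa = 2+3+2+1+7+2+4 = 21; disp = 28−21 = 7.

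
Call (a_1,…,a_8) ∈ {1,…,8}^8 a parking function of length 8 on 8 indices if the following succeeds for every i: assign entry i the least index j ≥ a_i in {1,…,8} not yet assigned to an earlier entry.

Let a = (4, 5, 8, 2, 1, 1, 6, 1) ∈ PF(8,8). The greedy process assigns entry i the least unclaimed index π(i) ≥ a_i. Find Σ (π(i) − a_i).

8

Σπ = 36 ({1..8} each once); Σa = 4+5+8+2+1+1+6+1 = 28; disp = 36−28 = 8.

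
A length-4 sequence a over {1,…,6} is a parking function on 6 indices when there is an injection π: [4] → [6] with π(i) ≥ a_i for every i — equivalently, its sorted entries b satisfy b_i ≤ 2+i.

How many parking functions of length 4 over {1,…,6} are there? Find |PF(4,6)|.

Count = 3·7^3 = 3×343 = 1029 [KW]
E.g. (1,4,5,1) → sorted (1,1,4,5): b_i ≤ 2+i ∀i, a PF.

1029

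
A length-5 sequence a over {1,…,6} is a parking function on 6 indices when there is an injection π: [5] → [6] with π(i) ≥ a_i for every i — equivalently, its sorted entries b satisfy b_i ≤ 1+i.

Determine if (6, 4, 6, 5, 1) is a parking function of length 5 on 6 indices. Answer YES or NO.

NO

Order a: b = (1, 4, 5, 6, 6).
  b_1=1 ≤ 2
  b_2=4 > 3
  fails at i=2 ⇒ NO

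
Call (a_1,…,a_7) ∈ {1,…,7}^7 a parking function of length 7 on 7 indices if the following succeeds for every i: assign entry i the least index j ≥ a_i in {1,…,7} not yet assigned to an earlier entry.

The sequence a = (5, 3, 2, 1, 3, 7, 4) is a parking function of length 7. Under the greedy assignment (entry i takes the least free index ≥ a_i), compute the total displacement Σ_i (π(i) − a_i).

3

Σπ = 7·8/2 = 28 (π permutes [7]); Σa = 5+3+2+1+3+7+4 = 25; disp = 28−25 = 3.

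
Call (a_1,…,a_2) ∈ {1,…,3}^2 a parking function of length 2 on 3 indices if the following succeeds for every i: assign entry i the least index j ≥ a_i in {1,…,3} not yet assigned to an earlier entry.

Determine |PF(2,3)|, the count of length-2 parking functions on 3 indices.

8

#PF = (3−2+1)·(3+1)^(2−1) = 2·4 = 8 [KW]
E.g. (2,1) → sorted (1,2): b_i ≤ 1+i ∀i, a PF.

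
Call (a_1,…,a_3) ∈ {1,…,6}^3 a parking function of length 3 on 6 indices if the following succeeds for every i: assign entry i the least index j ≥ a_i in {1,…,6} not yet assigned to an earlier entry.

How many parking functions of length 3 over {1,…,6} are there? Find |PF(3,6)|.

#PF = (6+1−3)·(6+1)^{3−1} = 4·49 = 196 (Pollak)
One tuple (4,3,4) → sorted (3,4,4): b_i ≤ 3+i ∀i, a PF.

196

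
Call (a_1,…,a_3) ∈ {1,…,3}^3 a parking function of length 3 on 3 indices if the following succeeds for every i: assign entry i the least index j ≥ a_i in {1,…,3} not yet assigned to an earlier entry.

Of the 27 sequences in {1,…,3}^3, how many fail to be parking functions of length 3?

11

Count = (3+1−3)·(3+1)^{3−1} = 1 · 16 = 16 (Konheim–Weiss)
E.g. (3,1,3) → sorted (1,3,3): b_2=3>2, not a PF.
Total 27; non-PF = 27−16 = 11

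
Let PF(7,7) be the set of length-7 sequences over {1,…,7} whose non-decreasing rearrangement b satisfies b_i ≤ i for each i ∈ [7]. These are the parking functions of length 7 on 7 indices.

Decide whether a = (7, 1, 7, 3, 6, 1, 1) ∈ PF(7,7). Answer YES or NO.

NO

Rearranged: b = (1, 1, 1, 3, 6, 7, 7).
  b_1=1 ≤ 1
  b_2=1 ≤ 2
  b_3=1 ≤ 3
  b_4=3 ≤ 4
  b_5=6 > 5
  fails at i=5 ⇒ NO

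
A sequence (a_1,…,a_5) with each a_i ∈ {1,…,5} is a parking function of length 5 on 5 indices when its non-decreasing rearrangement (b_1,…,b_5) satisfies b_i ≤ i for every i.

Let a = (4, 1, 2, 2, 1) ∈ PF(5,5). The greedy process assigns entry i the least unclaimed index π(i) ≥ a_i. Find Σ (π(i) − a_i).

Σπ(i) = 1+…+5 = 15; Σa = 4+1+2+2+1 = 10; disp = 15−10 = 5.

5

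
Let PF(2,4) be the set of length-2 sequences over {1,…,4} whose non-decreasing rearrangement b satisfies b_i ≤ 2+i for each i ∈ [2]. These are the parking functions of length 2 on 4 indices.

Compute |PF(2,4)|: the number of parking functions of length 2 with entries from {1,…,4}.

Count = (4+1−2)·(4+1)^{2−1} = 3·5 = 15 [KW]
One tuple (4,2) → sorted (2,4): b_i ≤ 2+i ∀i, a PF.

15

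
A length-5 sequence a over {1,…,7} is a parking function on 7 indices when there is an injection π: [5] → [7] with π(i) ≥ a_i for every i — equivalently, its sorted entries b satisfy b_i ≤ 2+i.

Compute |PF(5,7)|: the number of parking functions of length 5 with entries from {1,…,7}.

Count = (7−5+1)·(7+1)^(5−1) = 3 · 4096 = 12288
Check (1,1,3,2,6) → sorted (1,1,2,3,6): b_i ≤ 2+i ∀i, a PF.

12288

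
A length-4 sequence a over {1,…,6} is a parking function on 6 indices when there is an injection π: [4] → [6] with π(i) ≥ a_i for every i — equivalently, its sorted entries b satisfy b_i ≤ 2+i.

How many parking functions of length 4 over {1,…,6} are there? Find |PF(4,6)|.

1029

|PF| = (6+1−4)·(6+1)^{4−1} = 3×343 = 1029 (Pollak)
Example (6,1,1,5) → sorted (1,1,5,6): b_i ≤ 2+i ∀i, a PF.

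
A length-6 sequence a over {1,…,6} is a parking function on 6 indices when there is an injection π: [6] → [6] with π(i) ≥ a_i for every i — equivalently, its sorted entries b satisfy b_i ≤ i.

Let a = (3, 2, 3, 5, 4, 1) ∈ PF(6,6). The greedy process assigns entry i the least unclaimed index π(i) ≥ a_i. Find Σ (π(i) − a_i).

3

Σπ = 6·7/2 = 21 (π permutes [6]); Σa = 3+2+3+5+4+1 = 18; disp = 21−18 = 3.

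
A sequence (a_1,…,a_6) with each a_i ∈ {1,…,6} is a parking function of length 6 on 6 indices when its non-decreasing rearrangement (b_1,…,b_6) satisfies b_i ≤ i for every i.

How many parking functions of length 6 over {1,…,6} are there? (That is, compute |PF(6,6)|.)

#PF = 1·7^5 = 1×16807 = 16807
Example (1,5,1,6,4,3) → sorted (1,1,3,4,5,6): b_i ≤ i ∀i, a PF.

16807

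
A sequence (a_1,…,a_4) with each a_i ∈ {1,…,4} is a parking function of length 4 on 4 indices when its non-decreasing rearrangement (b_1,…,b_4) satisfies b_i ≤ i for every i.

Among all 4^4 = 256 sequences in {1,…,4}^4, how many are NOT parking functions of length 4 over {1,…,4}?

|PF(4,4)| = (4+1−4)·(4+1)^{4−1} = 1 · 125 = 125 (Pollak)
E.g. (4,1,4,3) → sorted (1,3,4,4): b_2=3>2, not a PF.
Total 256; non-PF = 256−125 = 131

131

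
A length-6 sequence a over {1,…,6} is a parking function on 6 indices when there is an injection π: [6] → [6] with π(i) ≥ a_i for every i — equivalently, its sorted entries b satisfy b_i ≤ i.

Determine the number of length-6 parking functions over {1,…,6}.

16807

|PF| = 1·7^5 = 1·16807 = 16807 (Pollak)
E.g. (2,3,3,2,1,1) → sorted (1,1,2,2,3,3): b_i ≤ i ∀i, a PF.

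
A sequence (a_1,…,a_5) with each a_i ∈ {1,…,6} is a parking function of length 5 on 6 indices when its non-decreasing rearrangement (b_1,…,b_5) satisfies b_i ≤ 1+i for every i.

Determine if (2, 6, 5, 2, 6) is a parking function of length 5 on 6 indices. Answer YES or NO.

Rearranged: b = (2, 2, 5, 6, 6).
  b_1=2 ≤ 2
  b_2=2 ≤ 3
  b_3=5 > 4
  fails at i=3 ⇒ NO

NO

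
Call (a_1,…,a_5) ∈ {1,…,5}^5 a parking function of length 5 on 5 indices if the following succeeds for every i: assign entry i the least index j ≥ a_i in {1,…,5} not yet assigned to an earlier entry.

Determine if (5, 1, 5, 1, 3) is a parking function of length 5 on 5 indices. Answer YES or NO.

NO

Order a: b = (1, 1, 3, 5, 5).
  b_1=1 ≤ 1
  b_2=1 ≤ 2
  b_3=3 ≤ 3
  b_4=5 > 4
  fails at i=4 ⇒ NO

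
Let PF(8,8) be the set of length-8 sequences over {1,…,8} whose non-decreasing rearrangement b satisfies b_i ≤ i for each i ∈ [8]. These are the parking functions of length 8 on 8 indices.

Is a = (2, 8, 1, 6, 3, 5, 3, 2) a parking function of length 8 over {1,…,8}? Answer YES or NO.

YES

Sorted: b = (1, 2, 2, 3, 3, 5, 6, 8).
  b_1=1 ≤ 1
  b_2=2 ≤ 2
  b_3=2 ≤ 3
  b_4=3 ≤ 4
  b_5=3 ≤ 5
  b_6=5 ≤ 6
  b_7=6 ≤ 7
  b_8=8 ≤ 8
All bounds hold ⇒ YES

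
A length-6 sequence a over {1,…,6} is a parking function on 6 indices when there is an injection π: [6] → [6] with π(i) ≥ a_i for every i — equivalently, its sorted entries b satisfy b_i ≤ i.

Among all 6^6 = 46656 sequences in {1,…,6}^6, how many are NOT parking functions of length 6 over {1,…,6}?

29849

|PF(6,6)| = (6−6+1)·(6+1)^(6−1) = 1·16807 = 16807 (Konheim–Weiss)
E.g. (5,5,4,5,4,3) → sorted (3,4,4,5,5,5): b_1=3>1, not a PF.
Total 46656; non-PF = 46656−16807 = 29849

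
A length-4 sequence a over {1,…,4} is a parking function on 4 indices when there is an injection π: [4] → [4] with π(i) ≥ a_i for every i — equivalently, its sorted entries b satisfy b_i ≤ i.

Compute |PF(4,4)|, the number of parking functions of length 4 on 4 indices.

125

#PF = (4+1−4)·(4+1)^{4−1} = 1·125 = 125
One tuple (1,3,4,2) → sorted (1,2,3,4): b_i ≤ i ∀i, a PF.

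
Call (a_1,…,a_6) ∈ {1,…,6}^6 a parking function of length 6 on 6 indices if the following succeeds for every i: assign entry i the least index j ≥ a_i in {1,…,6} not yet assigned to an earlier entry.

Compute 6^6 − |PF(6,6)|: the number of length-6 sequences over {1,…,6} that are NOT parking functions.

29849

Count = (6+1−6)·(6+1)^{6−1} = 1 · 16807 = 16807 (Konheim–Weiss)
One tuple (3,3,3,5,5,3) → sorted (3,3,3,3,5,5): b_1=3>1, not a PF.
Total 46656; non-PF = 46656−16807 = 29849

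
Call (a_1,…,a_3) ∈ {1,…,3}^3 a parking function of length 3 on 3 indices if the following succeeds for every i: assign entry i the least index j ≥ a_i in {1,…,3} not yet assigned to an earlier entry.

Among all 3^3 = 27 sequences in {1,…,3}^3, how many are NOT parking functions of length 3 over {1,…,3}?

Count = 1·4^2 = 1×16 = 16 (Pollak)
One tuple (3,2,3) → sorted (2,3,3): b_1=2>1, not a PF.
Total 27; non-PF = 27−16 = 11

11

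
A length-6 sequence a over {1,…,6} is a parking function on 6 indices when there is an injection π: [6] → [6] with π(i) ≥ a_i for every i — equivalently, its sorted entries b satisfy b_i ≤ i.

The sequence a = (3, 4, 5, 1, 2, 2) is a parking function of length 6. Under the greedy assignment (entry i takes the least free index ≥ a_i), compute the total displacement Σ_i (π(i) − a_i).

4

Σπ = 21 ({1..6} each once); Σa = 3+4+5+1+2+2 = 17; disp = 21−17 = 4.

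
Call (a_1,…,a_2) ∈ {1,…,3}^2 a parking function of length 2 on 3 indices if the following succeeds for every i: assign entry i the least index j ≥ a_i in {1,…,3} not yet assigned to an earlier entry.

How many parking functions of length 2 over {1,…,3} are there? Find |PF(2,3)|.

8

#PF = (3−2+1)·(3+1)^(2−1) = 2·4 = 8 (Konheim–Weiss)
Example (2,2) → sorted (2,2): b_i ≤ 1+i ∀i, a PF.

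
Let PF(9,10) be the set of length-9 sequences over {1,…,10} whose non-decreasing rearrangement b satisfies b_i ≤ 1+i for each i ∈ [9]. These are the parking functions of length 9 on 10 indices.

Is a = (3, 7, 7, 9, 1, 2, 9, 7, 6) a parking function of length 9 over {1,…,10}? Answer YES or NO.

NO

Order a: b = (1, 2, 3, 6, 7, 7, 7, 9, 9).
  b_1=1 ≤ 2
  b_2=2 ≤ 3
  b_3=3 ≤ 4
  b_4=6 > 5
  fails at i=4 ⇒ NO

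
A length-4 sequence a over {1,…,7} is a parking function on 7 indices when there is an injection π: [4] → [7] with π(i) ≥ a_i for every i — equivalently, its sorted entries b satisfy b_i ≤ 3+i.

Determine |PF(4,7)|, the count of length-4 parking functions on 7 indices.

2048

#PF = (7+1−4)·(7+1)^{4−1} = 4×512 = 2048 (Pollak)
Example (5,4,7,4) → sorted (4,4,5,7): b_i ≤ 3+i ∀i, a PF.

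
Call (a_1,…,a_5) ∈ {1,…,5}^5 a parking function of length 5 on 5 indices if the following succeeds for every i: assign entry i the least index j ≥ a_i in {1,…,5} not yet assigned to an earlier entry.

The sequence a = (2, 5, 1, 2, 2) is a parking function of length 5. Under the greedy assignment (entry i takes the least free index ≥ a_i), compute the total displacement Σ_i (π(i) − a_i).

3

Σπ(i) = 1+…+5 = 15; Σa = 2+5+1+2+2 = 12; disp = 15−12 = 3.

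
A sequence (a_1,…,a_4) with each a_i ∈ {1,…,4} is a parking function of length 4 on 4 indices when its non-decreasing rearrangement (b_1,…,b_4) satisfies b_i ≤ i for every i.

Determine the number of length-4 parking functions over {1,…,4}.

125

#PF = (4−4+1)·(4+1)^(4−1) = 1·125 = 125 (Pollak)
Check (4,2,3,1) → sorted (1,2,3,4): b_i ≤ i ∀i, a PF.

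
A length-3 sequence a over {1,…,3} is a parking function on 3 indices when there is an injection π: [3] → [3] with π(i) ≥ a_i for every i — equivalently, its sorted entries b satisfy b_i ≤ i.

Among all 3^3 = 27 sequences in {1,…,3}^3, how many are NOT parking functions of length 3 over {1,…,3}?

11

|PF(3,3)| = (3+1−3)·(3+1)^{3−1} = 1×16 = 16 [KW]
Example (3,3,3) → sorted (3,3,3): b_1=3>1, not a PF.
3^3 − 16 = 27 − 16 = 11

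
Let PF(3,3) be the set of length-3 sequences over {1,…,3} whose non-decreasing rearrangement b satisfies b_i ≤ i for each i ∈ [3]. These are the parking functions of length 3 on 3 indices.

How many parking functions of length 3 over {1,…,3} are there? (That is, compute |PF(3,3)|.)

#PF = (3+1−3)·(3+1)^{3−1} = 1×16 = 16
One tuple (2,1,2) → sorted (1,2,2): b_i ≤ i ∀i, a PF.

16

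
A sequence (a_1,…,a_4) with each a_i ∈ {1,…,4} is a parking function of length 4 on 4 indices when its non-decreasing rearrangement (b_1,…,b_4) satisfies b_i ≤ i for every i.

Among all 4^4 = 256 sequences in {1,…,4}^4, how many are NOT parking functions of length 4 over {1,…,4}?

131

#PF = (4+1−4)·(4+1)^{4−1} = 1 · 125 = 125 [KW]
E.g. (3,4,3,3) → sorted (3,3,3,4): b_1=3>1, not a PF.
Total 256; non-PF = 256−125 = 131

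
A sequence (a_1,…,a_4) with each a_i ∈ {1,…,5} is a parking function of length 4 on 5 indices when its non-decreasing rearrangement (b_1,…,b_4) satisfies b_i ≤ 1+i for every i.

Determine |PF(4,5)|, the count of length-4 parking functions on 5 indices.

#PF = (5+1−4)·(5+1)^{4−1} = 2 · 216 = 432 [KW]
Check (5,1,4,2) → sorted (1,2,4,5): b_i ≤ 1+i ∀i, a PF.

432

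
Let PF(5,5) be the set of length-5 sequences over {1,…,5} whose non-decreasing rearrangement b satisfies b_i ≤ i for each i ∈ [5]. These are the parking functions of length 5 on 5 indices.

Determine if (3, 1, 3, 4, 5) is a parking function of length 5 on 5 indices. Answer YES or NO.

NO

Rearranged: b = (1, 3, 3, 4, 5).
  b_1=1 ≤ 1
  b_2=3 > 2
  fails at i=2 ⇒ NO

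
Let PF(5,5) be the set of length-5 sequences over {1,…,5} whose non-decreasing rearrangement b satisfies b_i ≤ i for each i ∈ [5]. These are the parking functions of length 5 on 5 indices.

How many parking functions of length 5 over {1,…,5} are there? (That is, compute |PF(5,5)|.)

1296

|PF| = 1·6^4 = 1·1296 = 1296 (Pollak)
E.g. (3,4,1,1,1) → sorted (1,1,1,3,4): b_i ≤ i ∀i, a PF.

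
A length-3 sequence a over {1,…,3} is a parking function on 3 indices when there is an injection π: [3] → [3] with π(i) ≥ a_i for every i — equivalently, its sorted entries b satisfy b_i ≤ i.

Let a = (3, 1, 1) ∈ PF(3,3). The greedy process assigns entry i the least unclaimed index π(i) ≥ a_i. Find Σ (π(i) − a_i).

1

Σπ = 3·4/2 = 6 (π permutes [3]); Σa = 3+1+1 = 5; disp = 6−5 = 1.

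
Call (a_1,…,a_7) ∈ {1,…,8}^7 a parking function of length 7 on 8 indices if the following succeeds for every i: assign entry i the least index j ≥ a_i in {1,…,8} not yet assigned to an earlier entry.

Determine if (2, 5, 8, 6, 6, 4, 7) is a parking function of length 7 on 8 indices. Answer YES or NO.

Sorted: b = (2, 4, 5, 6, 6, 7, 8).
  b_1=2 ≤ 2
  b_2=4 > 3
  fails at i=2 ⇒ NO

NO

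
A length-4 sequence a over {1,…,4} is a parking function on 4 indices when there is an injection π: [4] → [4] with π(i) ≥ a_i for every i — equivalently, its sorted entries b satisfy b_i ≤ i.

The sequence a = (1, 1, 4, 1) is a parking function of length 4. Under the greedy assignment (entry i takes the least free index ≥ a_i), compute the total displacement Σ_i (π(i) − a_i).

3

Σπ(i) = 1+…+4 = 10; Σa = 1+1+4+1 = 7; disp = 10−7 = 3.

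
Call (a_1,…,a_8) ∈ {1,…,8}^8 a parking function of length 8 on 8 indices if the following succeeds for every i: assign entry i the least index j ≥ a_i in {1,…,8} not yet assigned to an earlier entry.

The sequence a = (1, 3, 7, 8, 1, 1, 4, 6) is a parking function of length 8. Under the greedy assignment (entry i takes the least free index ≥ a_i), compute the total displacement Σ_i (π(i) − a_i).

Σπ(i) = 1+…+8 = 36; Σa = 1+3+7+8+1+1+4+6 = 31; disp = 36−31 = 5.

5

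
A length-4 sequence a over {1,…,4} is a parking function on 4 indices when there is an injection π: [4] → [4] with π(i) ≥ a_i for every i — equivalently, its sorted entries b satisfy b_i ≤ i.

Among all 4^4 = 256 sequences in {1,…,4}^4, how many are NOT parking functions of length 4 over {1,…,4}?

#PF = (5−4)·5^(4−1) = 1·125 = 125 (Pollak)
Example (3,3,4,3) → sorted (3,3,3,4): b_1=3>1, not a PF.
Total 256; non-PF = 256−125 = 131

131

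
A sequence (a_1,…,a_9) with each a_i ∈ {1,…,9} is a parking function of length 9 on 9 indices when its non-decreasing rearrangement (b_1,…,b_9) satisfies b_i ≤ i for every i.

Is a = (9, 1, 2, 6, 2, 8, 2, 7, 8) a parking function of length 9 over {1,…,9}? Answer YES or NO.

Rearranged: b = (1, 2, 2, 2, 6, 7, 8, 8, 9).
  b_1=1 ≤ 1
  b_2=2 ≤ 2
  b_3=2 ≤ 3
  b_4=2 ≤ 4
  b_5=6 > 5
  fails at i=5 ⇒ NO

NO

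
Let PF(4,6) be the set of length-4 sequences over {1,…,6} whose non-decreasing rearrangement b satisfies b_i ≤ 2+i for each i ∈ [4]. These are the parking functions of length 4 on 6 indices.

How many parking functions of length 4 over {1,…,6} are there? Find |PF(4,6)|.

1029

|PF(4,6)| = (6−4+1)·(6+1)^(4−1) = 3·343 = 1029
One tuple (1,3,1,6) → sorted (1,1,3,6): b_i ≤ 2+i ∀i, a PF.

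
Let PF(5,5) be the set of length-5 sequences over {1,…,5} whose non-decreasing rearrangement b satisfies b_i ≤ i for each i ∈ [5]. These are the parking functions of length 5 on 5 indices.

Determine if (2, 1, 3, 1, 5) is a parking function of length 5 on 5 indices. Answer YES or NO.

YES

Order a: b = (1, 1, 2, 3, 5).
  b_1=1 ≤ 1
  b_2=1 ≤ 2
  b_3=2 ≤ 3
  b_4=3 ≤ 4
  b_5=5 ≤ 5
All bounds hold ⇒ YES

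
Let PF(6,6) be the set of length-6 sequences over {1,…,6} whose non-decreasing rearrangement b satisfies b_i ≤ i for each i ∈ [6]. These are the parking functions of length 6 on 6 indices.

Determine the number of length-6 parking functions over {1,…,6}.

16807

|PF(6,6)| = (6+1−6)·(6+1)^{6−1} = 1 · 16807 = 16807
Example (5,2,1,1,6,3) → sorted (1,1,2,3,5,6): b_i ≤ i ∀i, a PF.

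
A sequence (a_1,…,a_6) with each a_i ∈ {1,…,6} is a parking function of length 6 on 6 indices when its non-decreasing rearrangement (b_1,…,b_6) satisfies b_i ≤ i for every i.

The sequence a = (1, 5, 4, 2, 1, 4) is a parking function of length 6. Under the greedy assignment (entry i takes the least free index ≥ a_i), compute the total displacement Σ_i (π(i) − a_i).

Σπ(i) = 1+…+6 = 21; Σa = 1+5+4+2+1+4 = 17; disp = 21−17 = 4.

4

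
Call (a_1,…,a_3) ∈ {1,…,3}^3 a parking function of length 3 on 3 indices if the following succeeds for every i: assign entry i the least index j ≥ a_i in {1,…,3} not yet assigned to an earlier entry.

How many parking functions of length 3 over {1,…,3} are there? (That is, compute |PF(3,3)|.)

16

#PF = (3−3+1)·(3+1)^(3−1) = 1·16 = 16 (Pollak)
Check (1,3,1) → sorted (1,1,3): b_i ≤ i ∀i, a PF.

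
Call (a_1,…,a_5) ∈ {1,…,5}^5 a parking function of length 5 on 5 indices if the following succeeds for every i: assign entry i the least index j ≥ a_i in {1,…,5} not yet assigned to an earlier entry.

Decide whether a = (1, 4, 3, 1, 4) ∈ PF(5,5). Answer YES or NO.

Rearranged: b = (1, 1, 3, 4, 4).
  b_1=1 ≤ 1
  b_2=1 ≤ 2
  b_3=3 ≤ 3
  b_4=4 ≤ 4
  b_5=4 ≤ 5
All bounds hold ⇒ YES

YES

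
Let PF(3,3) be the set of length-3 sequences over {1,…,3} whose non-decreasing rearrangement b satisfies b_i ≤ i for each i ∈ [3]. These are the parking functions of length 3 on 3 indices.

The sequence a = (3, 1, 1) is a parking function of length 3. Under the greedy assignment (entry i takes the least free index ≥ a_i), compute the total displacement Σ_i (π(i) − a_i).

1

Σπ(i) = 1+…+3 = 6; Σa = 3+1+1 = 5; disp = 6−5 = 1.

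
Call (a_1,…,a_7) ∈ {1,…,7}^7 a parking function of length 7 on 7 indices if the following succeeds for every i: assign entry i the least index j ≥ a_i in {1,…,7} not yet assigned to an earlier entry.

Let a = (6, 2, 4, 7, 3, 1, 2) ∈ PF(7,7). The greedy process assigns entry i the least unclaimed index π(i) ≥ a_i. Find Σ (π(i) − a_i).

Σπ(i) = 1+…+7 = 28; Σa = 6+2+4+7+3+1+2 = 25; disp = 28−25 = 3.

3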